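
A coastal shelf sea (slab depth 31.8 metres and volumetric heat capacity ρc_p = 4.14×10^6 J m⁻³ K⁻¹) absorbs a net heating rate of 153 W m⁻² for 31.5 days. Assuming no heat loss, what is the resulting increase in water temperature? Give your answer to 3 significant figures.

3.16 K

Areal heat capacity C = ρc_p × D = 4.14×10^6 × 31.8 = 1.32×10^8 J/(m^2 K).
Net heat input Q = F Δt = 153 × (31.5 days × 86400 s/day) = 4.16×10^8 J/m².
ΔT = Q / C = 4.16×10^8 / 1.32×10^8 = 3.16 K.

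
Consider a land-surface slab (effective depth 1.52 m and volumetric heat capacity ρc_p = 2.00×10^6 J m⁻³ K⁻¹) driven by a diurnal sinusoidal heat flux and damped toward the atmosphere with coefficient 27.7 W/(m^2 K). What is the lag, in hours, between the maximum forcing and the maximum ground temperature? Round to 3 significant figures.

Areal heat capacity C = ρc_p × D = 2.00×10^6 × 1.52 = 3.04×10^6 J/(m²·K).
ω = 2π / 86400 s = 7.27×10^-5 s⁻¹.
Phase lag φ = arctan(Cω/λ) = arctan(221/27.7) = 1.45 rad.
Time lag = φ / ω = 1.45 / 7.27×10^-5 = 19900 s = 5.52 hours.

5.52 hours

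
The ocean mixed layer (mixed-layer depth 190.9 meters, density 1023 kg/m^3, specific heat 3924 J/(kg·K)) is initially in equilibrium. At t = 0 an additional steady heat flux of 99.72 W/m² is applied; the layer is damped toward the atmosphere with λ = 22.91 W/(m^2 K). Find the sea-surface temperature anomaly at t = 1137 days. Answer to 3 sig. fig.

4.12 K

Areal heat capacity C = ρ c_p D = 1023 × 3924 × 190.9 = 7.66×10^8 J/(m^2 K).
τ = C / λ = 7.66×10^8 / 22.91 = 3.34×10^7 s.
Equilibrium anomaly ΔT_eq = F / λ = 99.72 / 22.91 = 4.35 K.
t = 1137 days = 9.82×10^7 s, so t/τ = 2.94.
ΔT(t) = ΔT_eq (1 − e^(−t/τ)) = 4.35 × (1 − e^−2.94) = 4.12 K.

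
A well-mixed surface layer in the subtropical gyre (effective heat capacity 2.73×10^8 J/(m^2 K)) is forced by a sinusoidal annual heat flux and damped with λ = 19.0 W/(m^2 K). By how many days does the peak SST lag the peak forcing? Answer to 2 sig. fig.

72 days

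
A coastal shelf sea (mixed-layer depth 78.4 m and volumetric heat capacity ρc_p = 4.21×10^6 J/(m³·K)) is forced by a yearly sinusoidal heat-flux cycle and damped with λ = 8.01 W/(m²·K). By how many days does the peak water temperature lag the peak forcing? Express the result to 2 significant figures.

84 days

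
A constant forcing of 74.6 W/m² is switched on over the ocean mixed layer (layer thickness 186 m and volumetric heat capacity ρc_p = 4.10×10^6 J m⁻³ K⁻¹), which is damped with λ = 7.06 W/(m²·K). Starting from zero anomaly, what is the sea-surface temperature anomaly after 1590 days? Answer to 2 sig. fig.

Areal heat capacity C = ρc_p × D = 4.10×10^6 × 186 = 7.63×10^8 J/(m²·K).
τ = C / λ = 7.63×10^8 / 7.06 = 1.08×10^8 s.
Equilibrium anomaly ΔT_eq = F / λ = 74.6 / 7.06 = 10.6 K.
t = 1590 days = 1.37×10^8 s, so t/τ = 1.27.
ΔT(t) = ΔT_eq (1 − e^(−t/τ)) = 10.6 × (1 − e^−1.27) = 7.60 K.

7.6 K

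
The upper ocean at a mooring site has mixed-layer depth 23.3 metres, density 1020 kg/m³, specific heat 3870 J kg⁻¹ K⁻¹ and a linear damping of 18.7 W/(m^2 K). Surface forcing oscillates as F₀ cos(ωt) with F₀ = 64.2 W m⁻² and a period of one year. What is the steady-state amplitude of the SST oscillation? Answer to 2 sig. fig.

2.5 K

Areal heat capacity C = ρ c_p D = 1020 × 3870 × 23.3 = 9.20×10^7 J/(m²·K).
Angular frequency ω = 2π / T = 2π / 3.15×10^7 s = 1.99×10^-7 s⁻¹.
√((Cω)² + λ²) = √((18.3)² + 18.7²) = 26.2 W/(m²·K).
Amplitude A = F₀ / √((Cω)²+λ²) = 64.2 / 26.2 = 2.45 K.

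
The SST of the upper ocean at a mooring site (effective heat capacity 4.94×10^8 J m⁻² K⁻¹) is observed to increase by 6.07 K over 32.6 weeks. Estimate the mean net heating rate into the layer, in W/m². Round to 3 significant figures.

152

Areal heat capacity C = 4.94×10^8 J m⁻² K⁻¹ (given).
Required heat per unit area: Q = C ΔT = 4.94×10^8 × 6.07 = 3.00×10^9 J/m².
Flux F = Q / Δt = 3.00×10^9 / 1.97×10^7 s = 152 W/m².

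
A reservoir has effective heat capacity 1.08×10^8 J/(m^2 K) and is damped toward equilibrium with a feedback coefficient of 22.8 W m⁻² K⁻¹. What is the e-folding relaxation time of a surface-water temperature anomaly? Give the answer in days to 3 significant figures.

Areal heat capacity C = 1.08×10^8 J/(m^2 K) (given).
Relaxation time τ = C / λ = 1.08×10^8 / 22.8 = 4.74×10^6 s.
In days: 4.74×10^6 s / (86400 s/day) = 54.8 days.

54.8 days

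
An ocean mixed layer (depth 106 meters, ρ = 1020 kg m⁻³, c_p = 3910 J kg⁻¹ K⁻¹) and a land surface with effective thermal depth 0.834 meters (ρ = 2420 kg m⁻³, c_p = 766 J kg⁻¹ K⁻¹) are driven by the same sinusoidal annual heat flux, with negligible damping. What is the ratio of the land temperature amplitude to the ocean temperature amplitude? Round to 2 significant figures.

C_ocean = 1020 × 3910 × 106 = 4.23×10^8 J/(m²·K).
C_land = 2420 × 766 × 0.834 = 1.55×10^6 J/(m²·K).
Undamped amplitude ∝ 1/C, so A_land/A_ocean = C_ocean/C_land = 273.

270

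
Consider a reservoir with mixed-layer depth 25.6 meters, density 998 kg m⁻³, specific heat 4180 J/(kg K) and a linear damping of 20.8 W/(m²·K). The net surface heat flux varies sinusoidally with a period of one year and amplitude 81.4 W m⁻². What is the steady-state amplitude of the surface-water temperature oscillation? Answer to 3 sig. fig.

Areal heat capacity C = ρ c_p D = 998 × 4180 × 25.6 = 1.07×10^8 J m⁻² K⁻¹.
Angular frequency ω = 2π / T = 2π / 3.15×10^7 s = 1.99×10^-7 s⁻¹.
√((Cω)² + λ²) = √((21.3)² + 20.8²) = 29.8 W/(m²·K).
Amplitude A = F₀ / √((Cω)²+λ²) = 81.4 / 29.8 = 2.74 K.

2.74 K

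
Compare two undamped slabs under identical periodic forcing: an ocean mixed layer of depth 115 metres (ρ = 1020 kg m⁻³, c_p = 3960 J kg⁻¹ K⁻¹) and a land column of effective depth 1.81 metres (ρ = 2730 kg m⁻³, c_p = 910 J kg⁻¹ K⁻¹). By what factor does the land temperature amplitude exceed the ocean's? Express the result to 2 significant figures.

C_ocean = 1020 × 3960 × 115 = 4.65×10^8 J/(m²·K).
C_land = 2730 × 910 × 1.81 = 4.50×10^6 J/(m²·K).
Undamped amplitude ∝ 1/C, so A_land/A_ocean = C_ocean/C_land = 103.

100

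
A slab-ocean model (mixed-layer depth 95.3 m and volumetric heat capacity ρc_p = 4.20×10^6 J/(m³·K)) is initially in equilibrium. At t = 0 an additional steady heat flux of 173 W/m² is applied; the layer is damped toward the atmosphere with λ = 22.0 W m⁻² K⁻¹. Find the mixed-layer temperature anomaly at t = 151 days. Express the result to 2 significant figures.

Areal heat capacity C = ρc_p × D = 4.20×10^6 × 95.3 = 4.00×10^8 J/(m²·K).
τ = C / λ = 4.00×10^8 / 22.0 = 1.82×10^7 s.
Equilibrium anomaly ΔT_eq = F / λ = 173 / 22.0 = 7.86 K.
t = 151 days = 1.30×10^7 s, so t/τ = 0.717.
ΔT(t) = ΔT_eq (1 − e^(−t/τ)) = 7.86 × (1 − e^−0.717) = 4.02 K.

4.0 K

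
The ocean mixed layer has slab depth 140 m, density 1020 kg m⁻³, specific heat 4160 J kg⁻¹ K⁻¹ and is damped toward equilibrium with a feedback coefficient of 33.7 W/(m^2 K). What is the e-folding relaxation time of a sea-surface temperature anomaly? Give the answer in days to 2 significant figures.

200 days

Areal heat capacity C = ρ c_p D = 1020 × 4160 × 140 = 5.94×10^8 J/(m^2 K).
Relaxation time τ = C / λ = 5.94×10^8 / 33.7 = 1.76×10^7 s.
In days: 1.76×10^7 s / (86400 s/day) = 204 days.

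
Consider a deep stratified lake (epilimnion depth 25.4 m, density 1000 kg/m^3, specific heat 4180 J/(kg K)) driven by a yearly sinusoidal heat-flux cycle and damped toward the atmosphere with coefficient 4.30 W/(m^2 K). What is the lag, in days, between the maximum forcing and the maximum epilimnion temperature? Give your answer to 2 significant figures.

Areal heat capacity C = ρ c_p D = 1000 × 4180 × 25.4 = 1.06×10^8 J/(m²·K).
ω = 2π / 3.15×10^7 s = 1.99×10^-7 s⁻¹.
Phase lag φ = arctan(Cω/λ) = arctan(21.2/4.30) = 1.37 rad.
Time lag = φ / ω = 1.37 / 1.99×10^-7 = 6.88×10^6 s = 79.6 days.

80 days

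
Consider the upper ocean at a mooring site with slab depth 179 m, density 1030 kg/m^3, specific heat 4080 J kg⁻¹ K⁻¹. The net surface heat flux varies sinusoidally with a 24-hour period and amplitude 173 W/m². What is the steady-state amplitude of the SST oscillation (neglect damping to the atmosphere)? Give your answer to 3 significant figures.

0.00316 K

Areal heat capacity C = ρ c_p D = 1030 × 4080 × 179 = 7.52×10^8 J m⁻² K⁻¹.
Angular frequency ω = 2π / T = 2π / 86400 s = 7.27×10^-5 s⁻¹.
Cω = 7.52×10^8 × 7.27×10^-5 = 54700 W/(m²·K).
Amplitude A = F₀ / (Cω) = 173 / 54700 = 0.00316 K.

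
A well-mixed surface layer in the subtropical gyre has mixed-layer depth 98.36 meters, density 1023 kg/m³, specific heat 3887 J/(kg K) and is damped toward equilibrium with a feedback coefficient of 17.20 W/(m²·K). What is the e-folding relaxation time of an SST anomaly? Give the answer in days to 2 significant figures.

Areal heat capacity C = ρ c_p D = 1023 × 3887 × 98.36 = 3.91×10^8 J/(m^2 K).
Relaxation time τ = C / λ = 3.91×10^8 / 17.20 = 2.27×10^7 s.
In days: 2.27×10^7 s / (86400 s/day) = 263 days.

260 days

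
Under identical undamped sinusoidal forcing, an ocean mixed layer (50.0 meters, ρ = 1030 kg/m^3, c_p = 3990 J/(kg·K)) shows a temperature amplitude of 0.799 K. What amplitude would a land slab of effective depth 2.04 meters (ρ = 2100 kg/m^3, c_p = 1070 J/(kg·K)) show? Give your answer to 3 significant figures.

C_ocean = 2.05×10^8 J/(m²·K); C_land = 4.58×10^6 J/(m²·K).
A ∝ 1/C ⇒ A_land = A_ocean × C_ocean/C_land = 0.799 × 44.8 = 35.8 K.

35.8 K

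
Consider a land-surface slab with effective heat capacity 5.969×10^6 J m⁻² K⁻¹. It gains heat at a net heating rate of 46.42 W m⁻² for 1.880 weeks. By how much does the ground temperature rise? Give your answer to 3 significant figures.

Areal heat capacity C = 5.969×10^6 J m⁻² K⁻¹ (given).
Net heat input Q = F Δt = 46.42 × (1.880 weeks × 6.048×10^5 s/week) = 5.28×10^7 J/m².
ΔT = Q / C = 5.28×10^7 / 5.97×10^6 = 8.84 K.

8.84 K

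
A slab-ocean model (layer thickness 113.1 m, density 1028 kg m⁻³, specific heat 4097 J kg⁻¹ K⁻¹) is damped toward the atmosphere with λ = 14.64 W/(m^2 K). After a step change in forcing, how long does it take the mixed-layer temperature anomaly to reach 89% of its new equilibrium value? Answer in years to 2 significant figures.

2.3 years

Areal heat capacity C = ρ c_p D = 1028 × 4097 × 113.1 = 4.76×10^8 J/(m^2 K).
τ = C / λ = 4.76×10^8 / 14.64 = 3.25×10^7 s.
Fraction reached: 1 − e^(−t/τ) = 0.89 ⇒ t = −τ ln(1 − 0.89) = τ × 2.21.
t = 7.18×10^7 s = 2.28 years.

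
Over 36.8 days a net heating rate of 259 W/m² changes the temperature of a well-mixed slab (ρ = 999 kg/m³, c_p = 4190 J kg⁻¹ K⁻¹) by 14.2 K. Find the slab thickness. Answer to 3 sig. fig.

Heat input Q = F Δt = 259 × 3.18×10^6 s = 8.23×10^8 J/m².
Required areal heat capacity C = Q / ΔT = 5.80×10^7 J/(m²·K).
Depth D = C / (ρ c_p) = 5.80×10^7 / (999 × 4190) = 13.9 m.

13.9 m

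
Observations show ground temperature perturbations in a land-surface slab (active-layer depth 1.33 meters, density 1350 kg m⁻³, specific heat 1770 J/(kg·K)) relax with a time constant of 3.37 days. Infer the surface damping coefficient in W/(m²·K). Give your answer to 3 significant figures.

10.9

Areal heat capacity C = ρ c_p D = 1350 × 1770 × 1.33 = 3.18×10^6 J/(m²·K).
τ = 3.37 days = 2.91×10^5 s.
λ = C / τ = 3.18×10^6 / 2.91×10^5 = 10.9 W/(m²·K).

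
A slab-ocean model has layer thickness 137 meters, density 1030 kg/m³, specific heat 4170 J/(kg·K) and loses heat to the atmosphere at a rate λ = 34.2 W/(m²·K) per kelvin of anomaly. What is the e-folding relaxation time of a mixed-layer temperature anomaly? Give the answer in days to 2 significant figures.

Areal heat capacity C = ρ c_p D = 1030 × 4170 × 137 = 5.88×10^8 J m⁻² K⁻¹.
Relaxation time τ = C / λ = 5.88×10^8 / 34.2 = 1.72×10^7 s.
In days: 1.72×10^7 s / (86400 s/day) = 199 days.

200 days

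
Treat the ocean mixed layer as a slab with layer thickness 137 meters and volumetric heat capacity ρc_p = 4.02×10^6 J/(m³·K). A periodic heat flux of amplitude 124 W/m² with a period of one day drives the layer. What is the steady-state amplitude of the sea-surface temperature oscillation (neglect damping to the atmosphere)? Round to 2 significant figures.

0.0031 K

Areal heat capacity C = ρc_p × D = 4.02×10^6 × 137 = 5.51×10^8 J/(m²·K).
Angular frequency ω = 2π / T = 2π / 86400 s = 7.27×10^-5 s⁻¹.
Cω = 5.51×10^8 × 7.27×10^-5 = 40100 W/(m²·K).
Amplitude A = F₀ / (Cω) = 124 / 40100 = 0.00310 K.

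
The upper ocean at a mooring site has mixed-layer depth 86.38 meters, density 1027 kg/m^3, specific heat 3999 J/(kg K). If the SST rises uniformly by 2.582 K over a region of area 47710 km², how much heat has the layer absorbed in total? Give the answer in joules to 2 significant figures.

Areal heat capacity C = ρ c_p D = 1027 × 3999 × 86.38 = 3.55×10^8 J m⁻² K⁻¹.
Heat per unit area: q = C ΔT = 3.55×10^8 × 2.582 = 9.16×10^8 J/m².
Total heat: Q = q × A = 9.16×10^8 × (47710 × 10⁶ m²) = 4.37×10^19 J.

4.4×10^19 J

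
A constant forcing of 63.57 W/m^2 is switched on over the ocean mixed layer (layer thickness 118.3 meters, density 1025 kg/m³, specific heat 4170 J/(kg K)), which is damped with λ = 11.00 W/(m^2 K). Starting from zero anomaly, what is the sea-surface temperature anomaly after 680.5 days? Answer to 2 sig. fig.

Areal heat capacity C = ρ c_p D = 1025 × 4170 × 118.3 = 5.06×10^8 J/(m²·K).
τ = C / λ = 5.06×10^8 / 11.00 = 4.60×10^7 s.
Equilibrium anomaly ΔT_eq = F / λ = 63.57 / 11.00 = 5.78 K.
t = 680.5 days = 5.88×10^7 s, so t/τ = 1.28.
ΔT(t) = ΔT_eq (1 − e^(−t/τ)) = 5.78 × (1 − e^−1.28) = 4.17 K.

4.2 K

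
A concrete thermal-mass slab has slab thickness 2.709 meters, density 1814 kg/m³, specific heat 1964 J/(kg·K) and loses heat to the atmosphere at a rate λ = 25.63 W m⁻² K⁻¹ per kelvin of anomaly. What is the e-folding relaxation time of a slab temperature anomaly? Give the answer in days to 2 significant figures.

4.4 days

Areal heat capacity C = ρ c_p D = 1814 × 1964 × 2.709 = 9.65×10^6 J/(m²·K).
Relaxation time τ = C / λ = 9.65×10^6 / 25.63 = 3.77×10^5 s.
In days: 3.77×10^5 s / (86400 s/day) = 4.36 days.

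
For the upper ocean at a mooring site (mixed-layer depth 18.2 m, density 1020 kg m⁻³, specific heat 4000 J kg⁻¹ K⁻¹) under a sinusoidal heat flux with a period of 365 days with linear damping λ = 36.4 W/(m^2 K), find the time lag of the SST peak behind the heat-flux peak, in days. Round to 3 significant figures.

22.4 days

Areal heat capacity C = ρ c_p D = 1020 × 4000 × 18.2 = 7.43×10^7 J m⁻² K⁻¹.
ω = 2π / 3.15×10^7 s = 1.99×10^-7 s⁻¹.
Phase lag φ = arctan(Cω/λ) = arctan(14.8/36.4) = 0.386 rad.
Time lag = φ / ω = 0.386 / 1.99×10^-7 = 1.94×10^6 s = 22.4 days.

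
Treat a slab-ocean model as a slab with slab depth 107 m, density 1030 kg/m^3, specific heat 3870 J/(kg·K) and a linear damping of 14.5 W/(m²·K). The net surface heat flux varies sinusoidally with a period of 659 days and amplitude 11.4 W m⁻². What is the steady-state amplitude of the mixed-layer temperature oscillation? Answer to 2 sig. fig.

0.23 K

Areal heat capacity C = ρ c_p D = 1030 × 3870 × 107 = 4.27×10^8 J/(m^2 K).
Angular frequency ω = 2π / T = 2π / 5.69×10^7 s = 1.10×10^-7 s⁻¹.
√((Cω)² + λ²) = √((47.1)² + 14.5²) = 49.2 W/(m²·K).
Amplitude A = F₀ / √((Cω)²+λ²) = 11.4 / 49.2 = 0.231 K.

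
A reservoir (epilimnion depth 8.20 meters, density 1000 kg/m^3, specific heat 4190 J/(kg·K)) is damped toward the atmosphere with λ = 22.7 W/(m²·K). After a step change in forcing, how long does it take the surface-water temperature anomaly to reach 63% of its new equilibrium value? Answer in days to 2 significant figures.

17 days

Areal heat capacity C = ρ c_p D = 1000 × 4190 × 8.20 = 3.44×10^7 J/(m^2 K).
τ = C / λ = 3.44×10^7 / 22.7 = 1.51×10^6 s.
Fraction reached: 1 − e^(−t/τ) = 0.63 ⇒ t = −τ ln(1 − 0.63) = τ × 0.994.
t = 1.50×10^6 s = 17.4 days.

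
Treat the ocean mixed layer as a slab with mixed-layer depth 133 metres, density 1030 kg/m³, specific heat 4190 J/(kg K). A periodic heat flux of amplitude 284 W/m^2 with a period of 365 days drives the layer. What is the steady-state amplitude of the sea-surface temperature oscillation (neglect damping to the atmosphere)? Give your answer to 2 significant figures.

Areal heat capacity C = ρ c_p D = 1030 × 4190 × 133 = 5.74×10^8 J/(m^2 K).
Angular frequency ω = 2π / T = 2π / 3.15×10^7 s = 1.99×10^-7 s⁻¹.
Cω = 5.74×10^8 × 1.99×10^-7 = 114 W/(m²·K).
Amplitude A = F₀ / (Cω) = 284 / 114 = 2.48 K.

2.5 K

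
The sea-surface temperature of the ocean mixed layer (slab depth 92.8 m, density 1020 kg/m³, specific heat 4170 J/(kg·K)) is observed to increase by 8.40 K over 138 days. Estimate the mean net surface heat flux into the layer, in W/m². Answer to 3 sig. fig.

Areal heat capacity C = ρ c_p D = 1020 × 4170 × 92.8 = 3.95×10^8 J/(m²·K).
Required heat per unit area: Q = C ΔT = 3.95×10^8 × 8.40 = 3.32×10^9 J/m².
Flux F = Q / Δt = 3.32×10^9 / 1.19×10^7 s = 278 W/m².

278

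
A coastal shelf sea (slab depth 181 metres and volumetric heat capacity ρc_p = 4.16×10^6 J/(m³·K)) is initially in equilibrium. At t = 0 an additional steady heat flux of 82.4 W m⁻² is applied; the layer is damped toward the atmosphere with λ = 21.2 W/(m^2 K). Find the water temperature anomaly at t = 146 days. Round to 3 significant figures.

Areal heat capacity C = ρc_p × D = 4.16×10^6 × 181 = 7.53×10^8 J m⁻² K⁻¹.
τ = C / λ = 7.53×10^8 / 21.2 = 3.55×10^7 s.
Equilibrium anomaly ΔT_eq = F / λ = 82.4 / 21.2 = 3.89 K.
t = 146 days = 1.26×10^7 s, so t/τ = 0.355.
ΔT(t) = ΔT_eq (1 − e^(−t/τ)) = 3.89 × (1 − e^−0.355) = 1.16 K.

1.16 K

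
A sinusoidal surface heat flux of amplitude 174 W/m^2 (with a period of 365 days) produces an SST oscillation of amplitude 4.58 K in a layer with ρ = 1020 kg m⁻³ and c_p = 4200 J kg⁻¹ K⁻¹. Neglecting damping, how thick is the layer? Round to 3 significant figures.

44.5 m

ω = 2π / 3.15×10^7 s = 1.99×10^-7 s⁻¹.
Required C = F₀ / (A ω) = 174 / (4.58 × 1.99×10^-7) = 1.91×10^8 J/(m²·K).
D = C / (ρ c_p) = 1.91×10^8 / (1020 × 4200) = 44.5 m.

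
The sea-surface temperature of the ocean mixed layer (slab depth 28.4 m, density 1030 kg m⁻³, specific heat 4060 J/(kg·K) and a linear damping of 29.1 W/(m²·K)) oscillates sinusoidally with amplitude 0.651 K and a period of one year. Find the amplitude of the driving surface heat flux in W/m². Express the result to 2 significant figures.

Areal heat capacity C = ρ c_p D = 1030 × 4060 × 28.4 = 1.19×10^8 J/(m²·K).
ω = 2π / 3.15×10^7 s = 1.99×10^-7 s⁻¹.
√((Cω)² + λ²) = √((23.7)² + 29.1²) = 37.5 W/(m²·K).
F₀ = A × √((Cω)²+λ²) = 0.651 × 37.5 = 24.4 W/m².

24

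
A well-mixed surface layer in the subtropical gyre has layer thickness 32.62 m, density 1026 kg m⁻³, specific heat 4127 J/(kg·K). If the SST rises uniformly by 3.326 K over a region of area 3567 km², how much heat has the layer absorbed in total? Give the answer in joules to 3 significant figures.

1.64×10^18 J

Areal heat capacity C = ρ c_p D = 1026 × 4127 × 32.62 = 1.38×10^8 J/(m^2 K).
Heat per unit area: q = C ΔT = 1.38×10^8 × 3.326 = 4.59×10^8 J/m².
Total heat: Q = q × A = 4.59×10^8 × (3567 × 10⁶ m²) = 1.64×10^18 J.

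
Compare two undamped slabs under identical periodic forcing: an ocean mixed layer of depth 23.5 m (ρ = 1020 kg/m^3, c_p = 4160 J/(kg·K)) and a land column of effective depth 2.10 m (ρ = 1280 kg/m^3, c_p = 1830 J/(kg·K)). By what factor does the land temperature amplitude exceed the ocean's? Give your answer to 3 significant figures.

20.3

C_ocean = 1020 × 4160 × 23.5 = 9.97×10^7 J/(m²·K).
C_land = 1280 × 1830 × 2.10 = 4.92×10^6 J/(m²·K).
Undamped amplitude ∝ 1/C, so A_land/A_ocean = C_ocean/C_land = 20.3.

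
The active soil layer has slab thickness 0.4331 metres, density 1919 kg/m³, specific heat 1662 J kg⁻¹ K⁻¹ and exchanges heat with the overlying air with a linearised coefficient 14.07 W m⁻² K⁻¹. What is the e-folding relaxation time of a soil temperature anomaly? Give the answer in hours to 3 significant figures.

Areal heat capacity C = ρ c_p D = 1919 × 1662 × 0.4331 = 1.38×10^6 J/(m²·K).
Relaxation time τ = C / λ = 1.38×10^6 / 14.07 = 98200 s.
In hours: 98200 s / (3600 s/hour) = 27.3 hours.

27.3 hours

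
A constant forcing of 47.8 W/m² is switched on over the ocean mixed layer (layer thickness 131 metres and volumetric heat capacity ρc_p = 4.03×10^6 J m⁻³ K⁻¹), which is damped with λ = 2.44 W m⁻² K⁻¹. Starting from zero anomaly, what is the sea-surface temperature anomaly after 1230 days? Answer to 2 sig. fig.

7.6 K

Areal heat capacity C = ρc_p × D = 4.03×10^6 × 131 = 5.28×10^8 J/(m²·K).
τ = C / λ = 5.28×10^8 / 2.44 = 2.16×10^8 s.
Equilibrium anomaly ΔT_eq = F / λ = 47.8 / 2.44 = 19.6 K.
t = 1230 days = 1.06×10^8 s, so t/τ = 0.491.
ΔT(t) = ΔT_eq (1 − e^(−t/τ)) = 19.6 × (1 − e^−0.491) = 7.60 K.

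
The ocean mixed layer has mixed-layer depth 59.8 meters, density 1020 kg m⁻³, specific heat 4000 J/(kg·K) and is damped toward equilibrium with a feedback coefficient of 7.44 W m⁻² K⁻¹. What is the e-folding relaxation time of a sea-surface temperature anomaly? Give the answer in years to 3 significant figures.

1.04 years

Areal heat capacity C = ρ c_p D = 1020 × 4000 × 59.8 = 2.44×10^8 J m⁻² K⁻¹.
Relaxation time τ = C / λ = 2.44×10^8 / 7.44 = 3.28×10^7 s.
In years: 3.28×10^7 s / (3.156×10^7 s/year) = 1.04 years.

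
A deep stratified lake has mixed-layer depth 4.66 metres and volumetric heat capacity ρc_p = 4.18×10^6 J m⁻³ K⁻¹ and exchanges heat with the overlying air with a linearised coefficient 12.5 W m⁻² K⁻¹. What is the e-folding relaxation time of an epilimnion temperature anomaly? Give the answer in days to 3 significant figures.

18.0 days

Areal heat capacity C = ρc_p × D = 4.18×10^6 × 4.66 = 1.95×10^7 J m⁻² K⁻¹.
Relaxation time τ = C / λ = 1.95×10^7 / 12.5 = 1.56×10^6 s.
In days: 1.56×10^6 s / (86400 s/day) = 18.0 days.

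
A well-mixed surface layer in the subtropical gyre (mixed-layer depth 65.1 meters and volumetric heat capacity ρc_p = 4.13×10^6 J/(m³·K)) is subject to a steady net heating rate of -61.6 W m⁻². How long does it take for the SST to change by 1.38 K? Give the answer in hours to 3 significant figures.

1670 hours

Areal heat capacity C = ρc_p × D = 4.13×10^6 × 65.1 = 2.69×10^8 J/(m^2 K).
Time required: Δt = C ΔT / F = 2.69×10^8 × -1.38 / -61.6 = 6.02×10^6 s.
In hours: 6.02×10^6 s / (3600 s/hour) = 1670 hours.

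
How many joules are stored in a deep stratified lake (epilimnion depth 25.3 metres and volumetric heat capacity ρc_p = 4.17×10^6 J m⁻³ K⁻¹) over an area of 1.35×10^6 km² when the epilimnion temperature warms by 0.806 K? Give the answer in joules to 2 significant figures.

1.1×10^20 J

Areal heat capacity C = ρc_p × D = 4.17×10^6 × 25.3 = 1.06×10^8 J m⁻² K⁻¹.
Heat per unit area: q = C ΔT = 1.06×10^8 × 0.806 = 8.50×10^7 J/m².
Total heat: Q = q × A = 8.50×10^7 × (1.35×10^6 × 10⁶ m²) = 1.15×10^20 J.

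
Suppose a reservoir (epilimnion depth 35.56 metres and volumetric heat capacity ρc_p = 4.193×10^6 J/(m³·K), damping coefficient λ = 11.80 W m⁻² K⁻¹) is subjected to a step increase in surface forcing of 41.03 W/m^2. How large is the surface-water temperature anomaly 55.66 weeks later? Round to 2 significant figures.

3.2 K

Areal heat capacity C = ρc_p × D = 4.193×10^6 × 35.56 = 1.49×10^8 J m⁻² K⁻¹.
τ = C / λ = 1.49×10^8 / 11.80 = 1.26×10^7 s.
Equilibrium anomaly ΔT_eq = F / λ = 41.03 / 11.80 = 3.48 K.
t = 55.66 weeks = 3.37×10^7 s, so t/τ = 2.66.
ΔT(t) = ΔT_eq (1 − e^(−t/τ)) = 3.48 × (1 − e^−2.66) = 3.23 K.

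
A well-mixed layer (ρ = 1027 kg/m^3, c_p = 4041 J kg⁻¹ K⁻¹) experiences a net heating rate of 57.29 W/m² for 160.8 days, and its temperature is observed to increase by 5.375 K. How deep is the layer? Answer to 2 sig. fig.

Heat input Q = F Δt = 57.29 × 1.39×10^7 s = 7.96×10^8 J/m².
Required areal heat capacity C = Q / ΔT = 1.48×10^8 J/(m²·K).
Depth D = C / (ρ c_p) = 1.48×10^8 / (1027 × 4041) = 35.7 m.

36 m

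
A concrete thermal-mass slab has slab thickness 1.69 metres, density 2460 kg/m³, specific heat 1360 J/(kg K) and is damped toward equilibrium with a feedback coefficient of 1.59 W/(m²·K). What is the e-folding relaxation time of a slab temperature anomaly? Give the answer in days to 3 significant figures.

Areal heat capacity C = ρ c_p D = 2460 × 1360 × 1.69 = 5.65×10^6 J m⁻² K⁻¹.
Relaxation time τ = C / λ = 5.65×10^6 / 1.59 = 3.56×10^6 s.
In days: 3.56×10^6 s / (86400 s/day) = 41.2 days.

41.2 days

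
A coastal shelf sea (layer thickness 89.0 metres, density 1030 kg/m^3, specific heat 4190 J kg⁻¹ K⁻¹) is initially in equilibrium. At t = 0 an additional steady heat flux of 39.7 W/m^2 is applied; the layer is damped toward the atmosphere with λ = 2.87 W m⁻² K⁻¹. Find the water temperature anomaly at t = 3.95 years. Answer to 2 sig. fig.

Areal heat capacity C = ρ c_p D = 1030 × 4190 × 89.0 = 3.84×10^8 J m⁻² K⁻¹.
τ = C / λ = 3.84×10^8 / 2.87 = 1.34×10^8 s.
Equilibrium anomaly ΔT_eq = F / λ = 39.7 / 2.87 = 13.8 K.
t = 3.95 years = 1.25×10^8 s, so t/τ = 0.931.
ΔT(t) = ΔT_eq (1 − e^(−t/τ)) = 13.8 × (1 − e^−0.931) = 8.38 K.

8.4 K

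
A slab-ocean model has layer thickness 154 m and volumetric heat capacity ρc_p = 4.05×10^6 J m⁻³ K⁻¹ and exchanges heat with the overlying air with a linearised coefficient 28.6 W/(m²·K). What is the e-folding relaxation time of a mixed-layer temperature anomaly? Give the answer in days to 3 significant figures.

252 days

Areal heat capacity C = ρc_p × D = 4.05×10^6 × 154 = 6.24×10^8 J/(m²·K).
Relaxation time τ = C / λ = 6.24×10^8 / 28.6 = 2.18×10^7 s.
In days: 2.18×10^7 s / (86400 s/day) = 252 days.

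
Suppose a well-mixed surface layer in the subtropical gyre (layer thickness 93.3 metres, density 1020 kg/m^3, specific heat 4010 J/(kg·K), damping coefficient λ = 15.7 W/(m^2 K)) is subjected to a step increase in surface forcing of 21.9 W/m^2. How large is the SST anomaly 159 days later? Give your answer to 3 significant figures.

Areal heat capacity C = ρ c_p D = 1020 × 4010 × 93.3 = 3.82×10^8 J m⁻² K⁻¹.
τ = C / λ = 3.82×10^8 / 15.7 = 2.43×10^7 s.
Equilibrium anomaly ΔT_eq = F / λ = 21.9 / 15.7 = 1.39 K.
t = 159 days = 1.37×10^7 s, so t/τ = 0.565.
ΔT(t) = ΔT_eq (1 − e^(−t/τ)) = 1.39 × (1 − e^−0.565) = 0.602 K.

0.602 K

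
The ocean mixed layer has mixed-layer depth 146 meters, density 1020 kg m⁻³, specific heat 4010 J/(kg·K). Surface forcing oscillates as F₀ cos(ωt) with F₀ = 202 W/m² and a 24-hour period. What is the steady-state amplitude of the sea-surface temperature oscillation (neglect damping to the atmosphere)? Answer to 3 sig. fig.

0.00465 K

Areal heat capacity C = ρ c_p D = 1020 × 4010 × 146 = 5.97×10^8 J/(m²·K).
Angular frequency ω = 2π / T = 2π / 86400 s = 7.27×10^-5 s⁻¹.
Cω = 5.97×10^8 × 7.27×10^-5 = 43400 W/(m²·K).
Amplitude A = F₀ / (Cω) = 202 / 43400 = 0.00465 K.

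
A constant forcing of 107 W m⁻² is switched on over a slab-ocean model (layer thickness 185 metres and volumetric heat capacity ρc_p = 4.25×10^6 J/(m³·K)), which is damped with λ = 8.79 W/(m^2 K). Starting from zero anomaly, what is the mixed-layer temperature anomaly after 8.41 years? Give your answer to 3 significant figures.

Areal heat capacity C = ρc_p × D = 4.25×10^6 × 185 = 7.86×10^8 J m⁻² K⁻¹.
τ = C / λ = 7.86×10^8 / 8.79 = 8.94×10^7 s.
Equilibrium anomaly ΔT_eq = F / λ = 107 / 8.79 = 12.2 K.
t = 8.41 years = 2.65×10^8 s, so t/τ = 2.97.
ΔT(t) = ΔT_eq (1 − e^(−t/τ)) = 12.2 × (1 − e^−2.97) = 11.5 K.

11.5 K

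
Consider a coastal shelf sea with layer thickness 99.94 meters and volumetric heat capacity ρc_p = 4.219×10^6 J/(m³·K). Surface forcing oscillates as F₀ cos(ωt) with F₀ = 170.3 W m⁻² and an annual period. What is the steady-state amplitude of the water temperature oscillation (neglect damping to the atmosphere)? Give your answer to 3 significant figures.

2.03 K

Areal heat capacity C = ρc_p × D = 4.219×10^6 × 99.94 = 4.22×10^8 J/(m²·K).
Angular frequency ω = 2π / T = 2π / 3.15×10^7 s = 1.99×10^-7 s⁻¹.
Cω = 4.22×10^8 × 1.99×10^-7 = 84.0 W/(m²·K).
Amplitude A = F₀ / (Cω) = 170.3 / 84.0 = 2.03 K.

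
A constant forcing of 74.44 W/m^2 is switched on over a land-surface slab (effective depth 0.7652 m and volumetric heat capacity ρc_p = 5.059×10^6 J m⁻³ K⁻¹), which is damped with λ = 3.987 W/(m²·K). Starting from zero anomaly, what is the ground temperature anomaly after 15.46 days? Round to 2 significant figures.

Areal heat capacity C = ρc_p × D = 5.059×10^6 × 0.7652 = 3.87×10^6 J m⁻² K⁻¹.
τ = C / λ = 3.87×10^6 / 3.987 = 9.71×10^5 s.
Equilibrium anomaly ΔT_eq = F / λ = 74.44 / 3.987 = 18.7 K.
t = 15.46 days = 1.34×10^6 s, so t/τ = 1.38.
ΔT(t) = ΔT_eq (1 − e^(−t/τ)) = 18.7 × (1 − e^−1.38) = 14.0 K.

14 K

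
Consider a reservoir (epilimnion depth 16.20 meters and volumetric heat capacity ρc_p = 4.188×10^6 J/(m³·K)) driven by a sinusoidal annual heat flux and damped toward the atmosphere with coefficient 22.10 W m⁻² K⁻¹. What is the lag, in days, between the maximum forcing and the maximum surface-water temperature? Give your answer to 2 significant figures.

Areal heat capacity C = ρc_p × D = 4.188×10^6 × 16.20 = 6.78×10^7 J m⁻² K⁻¹.
ω = 2π / 3.15×10^7 s = 1.99×10^-7 s⁻¹.
Phase lag φ = arctan(Cω/λ) = arctan(13.5/22.10) = 0.549 rad.
Time lag = φ / ω = 0.549 / 1.99×10^-7 = 2.76×10^6 s = 31.9 days.

32 days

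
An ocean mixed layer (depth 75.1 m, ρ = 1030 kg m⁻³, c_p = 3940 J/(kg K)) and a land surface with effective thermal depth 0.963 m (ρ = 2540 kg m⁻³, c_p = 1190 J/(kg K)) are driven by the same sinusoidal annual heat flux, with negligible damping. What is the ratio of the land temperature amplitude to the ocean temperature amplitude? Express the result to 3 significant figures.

105

C_ocean = 1030 × 3940 × 75.1 = 3.05×10^8 J/(m²·K).
C_land = 2540 × 1190 × 0.963 = 2.91×10^6 J/(m²·K).
Undamped amplitude ∝ 1/C, so A_land/A_ocean = C_ocean/C_land = 105.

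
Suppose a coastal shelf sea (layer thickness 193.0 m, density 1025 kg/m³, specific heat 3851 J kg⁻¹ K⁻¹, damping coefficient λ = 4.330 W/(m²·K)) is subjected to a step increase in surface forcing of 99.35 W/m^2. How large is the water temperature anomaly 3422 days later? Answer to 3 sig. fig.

18.7 K

Areal heat capacity C = ρ c_p D = 1025 × 3851 × 193.0 = 7.62×10^8 J m⁻² K⁻¹.
τ = C / λ = 7.62×10^8 / 4.330 = 1.76×10^8 s.
Equilibrium anomaly ΔT_eq = F / λ = 99.35 / 4.330 = 22.9 K.
t = 3422 days = 2.96×10^8 s, so t/τ = 1.68.
ΔT(t) = ΔT_eq (1 − e^(−t/τ)) = 22.9 × (1 − e^−1.68) = 18.7 K.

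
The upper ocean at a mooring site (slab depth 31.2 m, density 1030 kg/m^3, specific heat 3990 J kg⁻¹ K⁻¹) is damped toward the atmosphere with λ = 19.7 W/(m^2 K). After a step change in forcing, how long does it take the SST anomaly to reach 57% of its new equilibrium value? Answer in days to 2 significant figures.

Areal heat capacity C = ρ c_p D = 1030 × 3990 × 31.2 = 1.28×10^8 J/(m^2 K).
τ = C / λ = 1.28×10^8 / 19.7 = 6.51×10^6 s.
Fraction reached: 1 − e^(−t/τ) = 0.57 ⇒ t = −τ ln(1 − 0.57) = τ × 0.844.
t = 5.49×10^6 s = 63.6 days.

64 days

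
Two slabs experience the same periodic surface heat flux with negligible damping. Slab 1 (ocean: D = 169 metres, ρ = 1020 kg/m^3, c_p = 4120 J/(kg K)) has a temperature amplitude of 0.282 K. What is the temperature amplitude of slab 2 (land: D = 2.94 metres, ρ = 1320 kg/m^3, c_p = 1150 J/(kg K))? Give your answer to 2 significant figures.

45 K

C_ocean = 7.10×10^8 J/(m²·K); C_land = 4.46×10^6 J/(m²·K).
A ∝ 1/C ⇒ A_land = A_ocean × C_ocean/C_land = 0.282 × 159 = 44.9 K.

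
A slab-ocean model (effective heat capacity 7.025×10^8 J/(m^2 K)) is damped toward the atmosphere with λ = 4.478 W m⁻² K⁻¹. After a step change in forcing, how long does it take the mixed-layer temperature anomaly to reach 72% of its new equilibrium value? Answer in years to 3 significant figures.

Areal heat capacity C = 7.025×10^8 J/(m^2 K) (given).
τ = C / λ = 7.02×10^8 / 4.478 = 1.57×10^8 s.
Fraction reached: 1 − e^(−t/τ) = 0.72 ⇒ t = −τ ln(1 − 0.72) = τ × 1.27.
t = 2.00×10^8 s = 6.33 years.

6.33 years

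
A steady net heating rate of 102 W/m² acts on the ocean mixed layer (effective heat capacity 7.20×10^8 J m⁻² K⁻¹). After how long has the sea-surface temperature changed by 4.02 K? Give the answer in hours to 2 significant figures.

Areal heat capacity C = 7.20×10^8 J m⁻² K⁻¹ (given).
Time required: Δt = C ΔT / F = 7.20×10^8 × 4.02 / 102 = 2.84×10^7 s.
In hours: 2.84×10^7 s / (3600 s/hour) = 7880 hours.

7900 hours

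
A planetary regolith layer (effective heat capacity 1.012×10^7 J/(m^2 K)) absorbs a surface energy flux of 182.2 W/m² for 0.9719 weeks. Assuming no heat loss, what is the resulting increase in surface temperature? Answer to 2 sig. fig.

11 K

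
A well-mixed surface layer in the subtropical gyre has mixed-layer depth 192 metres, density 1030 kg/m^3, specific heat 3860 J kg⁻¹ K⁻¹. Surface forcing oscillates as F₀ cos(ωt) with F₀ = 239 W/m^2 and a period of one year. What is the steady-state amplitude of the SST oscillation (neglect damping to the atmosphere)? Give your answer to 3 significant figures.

1.57 K

Areal heat capacity C = ρ c_p D = 1030 × 3860 × 192 = 7.63×10^8 J/(m^2 K).
Angular frequency ω = 2π / T = 2π / 3.15×10^7 s = 1.99×10^-7 s⁻¹.
Cω = 7.63×10^8 × 1.99×10^-7 = 152 W/(m²·K).
Amplitude A = F₀ / (Cω) = 239 / 152 = 1.57 K.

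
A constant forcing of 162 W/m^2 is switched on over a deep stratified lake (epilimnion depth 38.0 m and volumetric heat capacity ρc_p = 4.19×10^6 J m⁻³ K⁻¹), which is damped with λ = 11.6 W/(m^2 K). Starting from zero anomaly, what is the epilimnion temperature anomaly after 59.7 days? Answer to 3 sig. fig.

4.37 K

Areal heat capacity C = ρc_p × D = 4.19×10^6 × 38.0 = 1.59×10^8 J/(m^2 K).
τ = C / λ = 1.59×10^8 / 11.6 = 1.37×10^7 s.
Equilibrium anomaly ΔT_eq = F / λ = 162 / 11.6 = 14.0 K.
t = 59.7 days = 5.16×10^6 s, so t/τ = 0.376.
ΔT(t) = ΔT_eq (1 − e^(−t/τ)) = 14.0 × (1 − e^−0.376) = 4.37 K.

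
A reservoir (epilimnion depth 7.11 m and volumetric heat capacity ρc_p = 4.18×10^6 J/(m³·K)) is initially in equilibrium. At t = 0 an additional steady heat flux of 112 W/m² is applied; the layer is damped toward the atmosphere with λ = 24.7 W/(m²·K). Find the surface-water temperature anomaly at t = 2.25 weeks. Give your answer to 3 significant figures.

3.07 K

Areal heat capacity C = ρc_p × D = 4.18×10^6 × 7.11 = 2.97×10^7 J/(m²·K).
τ = C / λ = 2.97×10^7 / 24.7 = 1.20×10^6 s.
Equilibrium anomaly ΔT_eq = F / λ = 112 / 24.7 = 4.53 K.
t = 2.25 weeks = 1.36×10^6 s, so t/τ = 1.13.
ΔT(t) = ΔT_eq (1 − e^(−t/τ)) = 4.53 × (1 − e^−1.13) = 3.07 K.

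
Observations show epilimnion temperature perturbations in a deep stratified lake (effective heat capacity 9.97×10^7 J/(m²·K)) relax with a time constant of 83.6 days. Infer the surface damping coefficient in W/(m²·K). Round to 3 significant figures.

Areal heat capacity C = 9.97×10^7 J/(m²·K) (given).
τ = 83.6 days = 7.22×10^6 s.
λ = C / τ = 9.97×10^7 / 7.22×10^6 = 13.8 W/(m²·K).

13.8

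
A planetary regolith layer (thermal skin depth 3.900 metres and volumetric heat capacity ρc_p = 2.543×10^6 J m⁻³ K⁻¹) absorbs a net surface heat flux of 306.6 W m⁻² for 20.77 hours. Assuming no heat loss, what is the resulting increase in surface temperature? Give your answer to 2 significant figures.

2.3 K

Areal heat capacity C = ρc_p × D = 2.543×10^6 × 3.900 = 9.92×10^6 J/(m^2 K).
Net heat input Q = F Δt = 306.6 × (20.77 hours × 3600 s/hour) = 2.29×10^7 J/m².
ΔT = Q / C = 2.29×10^7 / 9.92×10^6 = 2.31 K.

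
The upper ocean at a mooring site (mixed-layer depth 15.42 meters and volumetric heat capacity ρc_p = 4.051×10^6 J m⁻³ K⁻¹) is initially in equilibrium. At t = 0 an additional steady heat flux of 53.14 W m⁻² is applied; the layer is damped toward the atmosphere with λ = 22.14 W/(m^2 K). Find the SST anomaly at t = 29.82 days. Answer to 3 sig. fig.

1.44 K

Areal heat capacity C = ρc_p × D = 4.051×10^6 × 15.42 = 6.25×10^7 J/(m^2 K).
τ = C / λ = 6.25×10^7 / 22.14 = 2.82×10^6 s.
Equilibrium anomaly ΔT_eq = F / λ = 53.14 / 22.14 = 2.40 K.
t = 29.82 days = 2.58×10^6 s, so t/τ = 0.913.
ΔT(t) = ΔT_eq (1 − e^(−t/τ)) = 2.40 × (1 − e^−0.913) = 1.44 K.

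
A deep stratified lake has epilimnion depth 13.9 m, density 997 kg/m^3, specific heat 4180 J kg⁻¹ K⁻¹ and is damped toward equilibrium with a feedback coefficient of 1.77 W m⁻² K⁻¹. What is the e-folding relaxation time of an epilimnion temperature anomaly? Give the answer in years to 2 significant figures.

1.0 years

Areal heat capacity C = ρ c_p D = 997 × 4180 × 13.9 = 5.79×10^7 J m⁻² K⁻¹.
Relaxation time τ = C / λ = 5.79×10^7 / 1.77 = 3.27×10^7 s.
In years: 3.27×10^7 s / (3.156×10^7 s/year) = 1.04 years.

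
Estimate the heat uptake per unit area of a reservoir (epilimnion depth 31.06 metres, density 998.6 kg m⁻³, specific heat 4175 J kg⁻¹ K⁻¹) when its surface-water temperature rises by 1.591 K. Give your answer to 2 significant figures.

2.1×10^8

Areal heat capacity C = ρ c_p D = 998.6 × 4175 × 31.06 = 1.29×10^8 J/(m^2 K).
ΔQ = C ΔT = 1.29×10^8 × 1.591 = 2.06×10^8 J/m².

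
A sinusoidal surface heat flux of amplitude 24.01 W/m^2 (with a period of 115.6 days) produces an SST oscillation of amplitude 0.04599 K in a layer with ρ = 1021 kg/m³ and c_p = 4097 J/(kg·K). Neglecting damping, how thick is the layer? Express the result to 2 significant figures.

ω = 2π / 9.99×10^6 s = 6.29×10^-7 s⁻¹.
Required C = F₀ / (A ω) = 24.01 / (0.04599 × 6.29×10^-7) = 8.30×10^8 J/(m²·K).
D = C / (ρ c_p) = 8.30×10^8 / (1021 × 4097) = 198 m.

200 m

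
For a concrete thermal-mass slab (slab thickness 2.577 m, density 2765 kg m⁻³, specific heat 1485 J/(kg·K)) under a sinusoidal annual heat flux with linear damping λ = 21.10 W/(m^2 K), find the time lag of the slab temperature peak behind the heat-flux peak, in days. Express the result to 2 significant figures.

5.8 days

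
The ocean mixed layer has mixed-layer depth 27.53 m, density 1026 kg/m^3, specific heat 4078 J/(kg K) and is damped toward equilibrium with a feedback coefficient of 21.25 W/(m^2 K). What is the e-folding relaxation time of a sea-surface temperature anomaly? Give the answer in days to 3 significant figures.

Areal heat capacity C = ρ c_p D = 1026 × 4078 × 27.53 = 1.15×10^8 J/(m^2 K).
Relaxation time τ = C / λ = 1.15×10^8 / 21.25 = 5.42×10^6 s.
In days: 5.42×10^6 s / (86400 s/day) = 62.7 days.

62.7 days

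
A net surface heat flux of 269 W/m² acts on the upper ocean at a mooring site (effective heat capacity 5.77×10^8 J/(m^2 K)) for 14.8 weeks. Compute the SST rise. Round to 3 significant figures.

4.17 K

Areal heat capacity C = 5.77×10^8 J/(m^2 K) (given).
Net heat input Q = F Δt = 269 × (14.8 weeks × 6.048×10^5 s/week) = 2.41×10^9 J/m².
ΔT = Q / C = 2.41×10^9 / 5.77×10^8 = 4.17 K.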